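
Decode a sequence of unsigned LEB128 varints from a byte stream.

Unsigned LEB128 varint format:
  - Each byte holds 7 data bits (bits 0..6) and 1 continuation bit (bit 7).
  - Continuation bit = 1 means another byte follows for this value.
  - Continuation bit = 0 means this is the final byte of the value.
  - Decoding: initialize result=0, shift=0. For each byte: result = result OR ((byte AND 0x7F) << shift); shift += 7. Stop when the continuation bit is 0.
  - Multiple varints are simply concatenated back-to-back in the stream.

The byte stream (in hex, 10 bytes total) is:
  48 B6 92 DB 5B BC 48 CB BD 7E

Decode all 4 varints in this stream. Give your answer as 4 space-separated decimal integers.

Answer: 72 192334134 9276 2072267

Derivation:
  byte[0]=0x48 cont=0 payload=0x48=72: acc |= 72<<0 -> acc=72 shift=7 [end]
Varint 1: bytes[0:1] = 48 -> value 72 (1 byte(s))
  byte[1]=0xB6 cont=1 payload=0x36=54: acc |= 54<<0 -> acc=54 shift=7
  byte[2]=0x92 cont=1 payload=0x12=18: acc |= 18<<7 -> acc=2358 shift=14
  byte[3]=0xDB cont=1 payload=0x5B=91: acc |= 91<<14 -> acc=1493302 shift=21
  byte[4]=0x5B cont=0 payload=0x5B=91: acc |= 91<<21 -> acc=192334134 shift=28 [end]
Varint 2: bytes[1:5] = B6 92 DB 5B -> value 192334134 (4 byte(s))
  byte[5]=0xBC cont=1 payload=0x3C=60: acc |= 60<<0 -> acc=60 shift=7
  byte[6]=0x48 cont=0 payload=0x48=72: acc |= 72<<7 -> acc=9276 shift=14 [end]
Varint 3: bytes[5:7] = BC 48 -> value 9276 (2 byte(s))
  byte[7]=0xCB cont=1 payload=0x4B=75: acc |= 75<<0 -> acc=75 shift=7
  byte[8]=0xBD cont=1 payload=0x3D=61: acc |= 61<<7 -> acc=7883 shift=14
  byte[9]=0x7E cont=0 payload=0x7E=126: acc |= 126<<14 -> acc=2072267 shift=21 [end]
Varint 4: bytes[7:10] = CB BD 7E -> value 2072267 (3 byte(s))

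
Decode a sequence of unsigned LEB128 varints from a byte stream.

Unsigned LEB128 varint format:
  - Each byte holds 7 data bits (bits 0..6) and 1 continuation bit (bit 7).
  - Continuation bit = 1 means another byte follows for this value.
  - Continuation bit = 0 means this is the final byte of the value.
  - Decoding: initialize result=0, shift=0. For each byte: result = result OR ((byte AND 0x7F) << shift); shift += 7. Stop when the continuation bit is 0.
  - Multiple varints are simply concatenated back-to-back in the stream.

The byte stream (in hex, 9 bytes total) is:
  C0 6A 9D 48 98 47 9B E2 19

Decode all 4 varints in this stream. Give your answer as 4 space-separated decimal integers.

  byte[0]=0xC0 cont=1 payload=0x40=64: acc |= 64<<0 -> acc=64 shift=7
  byte[1]=0x6A cont=0 payload=0x6A=106: acc |= 106<<7 -> acc=13632 shift=14 [end]
Varint 1: bytes[0:2] = C0 6A -> value 13632 (2 byte(s))
  byte[2]=0x9D cont=1 payload=0x1D=29: acc |= 29<<0 -> acc=29 shift=7
  byte[3]=0x48 cont=0 payload=0x48=72: acc |= 72<<7 -> acc=9245 shift=14 [end]
Varint 2: bytes[2:4] = 9D 48 -> value 9245 (2 byte(s))
  byte[4]=0x98 cont=1 payload=0x18=24: acc |= 24<<0 -> acc=24 shift=7
  byte[5]=0x47 cont=0 payload=0x47=71: acc |= 71<<7 -> acc=9112 shift=14 [end]
Varint 3: bytes[4:6] = 98 47 -> value 9112 (2 byte(s))
  byte[6]=0x9B cont=1 payload=0x1B=27: acc |= 27<<0 -> acc=27 shift=7
  byte[7]=0xE2 cont=1 payload=0x62=98: acc |= 98<<7 -> acc=12571 shift=14
  byte[8]=0x19 cont=0 payload=0x19=25: acc |= 25<<14 -> acc=422171 shift=21 [end]
Varint 4: bytes[6:9] = 9B E2 19 -> value 422171 (3 byte(s))

Answer: 13632 9245 9112 422171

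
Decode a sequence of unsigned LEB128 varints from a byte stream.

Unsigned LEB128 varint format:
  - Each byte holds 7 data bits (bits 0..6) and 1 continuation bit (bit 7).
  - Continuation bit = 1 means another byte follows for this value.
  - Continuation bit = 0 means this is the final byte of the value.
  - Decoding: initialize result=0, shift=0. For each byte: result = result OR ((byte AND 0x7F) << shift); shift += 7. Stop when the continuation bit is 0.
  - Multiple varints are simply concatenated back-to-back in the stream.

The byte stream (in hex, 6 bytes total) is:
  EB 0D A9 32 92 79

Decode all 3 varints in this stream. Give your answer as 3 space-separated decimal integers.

Answer: 1771 6441 15506

Derivation:
  byte[0]=0xEB cont=1 payload=0x6B=107: acc |= 107<<0 -> acc=107 shift=7
  byte[1]=0x0D cont=0 payload=0x0D=13: acc |= 13<<7 -> acc=1771 shift=14 [end]
Varint 1: bytes[0:2] = EB 0D -> value 1771 (2 byte(s))
  byte[2]=0xA9 cont=1 payload=0x29=41: acc |= 41<<0 -> acc=41 shift=7
  byte[3]=0x32 cont=0 payload=0x32=50: acc |= 50<<7 -> acc=6441 shift=14 [end]
Varint 2: bytes[2:4] = A9 32 -> value 6441 (2 byte(s))
  byte[4]=0x92 cont=1 payload=0x12=18: acc |= 18<<0 -> acc=18 shift=7
  byte[5]=0x79 cont=0 payload=0x79=121: acc |= 121<<7 -> acc=15506 shift=14 [end]
Varint 3: bytes[4:6] = 92 79 -> value 15506 (2 byte(s))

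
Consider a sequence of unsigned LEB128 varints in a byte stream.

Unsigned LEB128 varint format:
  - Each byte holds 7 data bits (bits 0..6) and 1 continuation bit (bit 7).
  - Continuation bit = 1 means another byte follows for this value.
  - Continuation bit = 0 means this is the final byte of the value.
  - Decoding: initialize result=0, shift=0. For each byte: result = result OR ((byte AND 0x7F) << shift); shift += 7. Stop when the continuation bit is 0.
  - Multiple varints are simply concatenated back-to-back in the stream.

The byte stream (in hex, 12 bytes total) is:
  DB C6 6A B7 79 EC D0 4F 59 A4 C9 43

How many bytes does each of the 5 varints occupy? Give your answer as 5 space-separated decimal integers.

Answer: 3 2 3 1 3

Derivation:
  byte[0]=0xDB cont=1 payload=0x5B=91: acc |= 91<<0 -> acc=91 shift=7
  byte[1]=0xC6 cont=1 payload=0x46=70: acc |= 70<<7 -> acc=9051 shift=14
  byte[2]=0x6A cont=0 payload=0x6A=106: acc |= 106<<14 -> acc=1745755 shift=21 [end]
Varint 1: bytes[0:3] = DB C6 6A -> value 1745755 (3 byte(s))
  byte[3]=0xB7 cont=1 payload=0x37=55: acc |= 55<<0 -> acc=55 shift=7
  byte[4]=0x79 cont=0 payload=0x79=121: acc |= 121<<7 -> acc=15543 shift=14 [end]
Varint 2: bytes[3:5] = B7 79 -> value 15543 (2 byte(s))
  byte[5]=0xEC cont=1 payload=0x6C=108: acc |= 108<<0 -> acc=108 shift=7
  byte[6]=0xD0 cont=1 payload=0x50=80: acc |= 80<<7 -> acc=10348 shift=14
  byte[7]=0x4F cont=0 payload=0x4F=79: acc |= 79<<14 -> acc=1304684 shift=21 [end]
Varint 3: bytes[5:8] = EC D0 4F -> value 1304684 (3 byte(s))
  byte[8]=0x59 cont=0 payload=0x59=89: acc |= 89<<0 -> acc=89 shift=7 [end]
Varint 4: bytes[8:9] = 59 -> value 89 (1 byte(s))
  byte[9]=0xA4 cont=1 payload=0x24=36: acc |= 36<<0 -> acc=36 shift=7
  byte[10]=0xC9 cont=1 payload=0x49=73: acc |= 73<<7 -> acc=9380 shift=14
  byte[11]=0x43 cont=0 payload=0x43=67: acc |= 67<<14 -> acc=1107108 shift=21 [end]
Varint 5: bytes[9:12] = A4 C9 43 -> value 1107108 (3 byte(s))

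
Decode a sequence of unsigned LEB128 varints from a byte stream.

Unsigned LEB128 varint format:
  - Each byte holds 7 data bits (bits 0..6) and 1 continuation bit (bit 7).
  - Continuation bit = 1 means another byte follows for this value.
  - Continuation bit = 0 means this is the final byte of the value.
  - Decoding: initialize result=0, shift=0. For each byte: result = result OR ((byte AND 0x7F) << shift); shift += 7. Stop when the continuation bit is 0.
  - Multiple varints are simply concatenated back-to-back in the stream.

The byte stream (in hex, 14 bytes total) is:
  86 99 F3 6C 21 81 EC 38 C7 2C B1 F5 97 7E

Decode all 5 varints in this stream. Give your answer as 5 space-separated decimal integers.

  byte[0]=0x86 cont=1 payload=0x06=6: acc |= 6<<0 -> acc=6 shift=7
  byte[1]=0x99 cont=1 payload=0x19=25: acc |= 25<<7 -> acc=3206 shift=14
  byte[2]=0xF3 cont=1 payload=0x73=115: acc |= 115<<14 -> acc=1887366 shift=21
  byte[3]=0x6C cont=0 payload=0x6C=108: acc |= 108<<21 -> acc=228379782 shift=28 [end]
Varint 1: bytes[0:4] = 86 99 F3 6C -> value 228379782 (4 byte(s))
  byte[4]=0x21 cont=0 payload=0x21=33: acc |= 33<<0 -> acc=33 shift=7 [end]
Varint 2: bytes[4:5] = 21 -> value 33 (1 byte(s))
  byte[5]=0x81 cont=1 payload=0x01=1: acc |= 1<<0 -> acc=1 shift=7
  byte[6]=0xEC cont=1 payload=0x6C=108: acc |= 108<<7 -> acc=13825 shift=14
  byte[7]=0x38 cont=0 payload=0x38=56: acc |= 56<<14 -> acc=931329 shift=21 [end]
Varint 3: bytes[5:8] = 81 EC 38 -> value 931329 (3 byte(s))
  byte[8]=0xC7 cont=1 payload=0x47=71: acc |= 71<<0 -> acc=71 shift=7
  byte[9]=0x2C cont=0 payload=0x2C=44: acc |= 44<<7 -> acc=5703 shift=14 [end]
Varint 4: bytes[8:10] = C7 2C -> value 5703 (2 byte(s))
  byte[10]=0xB1 cont=1 payload=0x31=49: acc |= 49<<0 -> acc=49 shift=7
  byte[11]=0xF5 cont=1 payload=0x75=117: acc |= 117<<7 -> acc=15025 shift=14
  byte[12]=0x97 cont=1 payload=0x17=23: acc |= 23<<14 -> acc=391857 shift=21
  byte[13]=0x7E cont=0 payload=0x7E=126: acc |= 126<<21 -> acc=264633009 shift=28 [end]
Varint 5: bytes[10:14] = B1 F5 97 7E -> value 264633009 (4 byte(s))

Answer: 228379782 33 931329 5703 264633009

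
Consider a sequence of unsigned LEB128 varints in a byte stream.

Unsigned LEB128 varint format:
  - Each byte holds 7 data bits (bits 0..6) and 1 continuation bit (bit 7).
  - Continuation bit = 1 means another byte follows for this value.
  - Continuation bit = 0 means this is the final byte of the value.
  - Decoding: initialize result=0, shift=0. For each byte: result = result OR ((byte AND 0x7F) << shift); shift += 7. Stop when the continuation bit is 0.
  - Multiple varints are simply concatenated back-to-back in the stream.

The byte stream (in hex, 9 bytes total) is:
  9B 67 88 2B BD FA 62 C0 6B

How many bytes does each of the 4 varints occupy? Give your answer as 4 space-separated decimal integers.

Answer: 2 2 3 2

Derivation:
  byte[0]=0x9B cont=1 payload=0x1B=27: acc |= 27<<0 -> acc=27 shift=7
  byte[1]=0x67 cont=0 payload=0x67=103: acc |= 103<<7 -> acc=13211 shift=14 [end]
Varint 1: bytes[0:2] = 9B 67 -> value 13211 (2 byte(s))
  byte[2]=0x88 cont=1 payload=0x08=8: acc |= 8<<0 -> acc=8 shift=7
  byte[3]=0x2B cont=0 payload=0x2B=43: acc |= 43<<7 -> acc=5512 shift=14 [end]
Varint 2: bytes[2:4] = 88 2B -> value 5512 (2 byte(s))
  byte[4]=0xBD cont=1 payload=0x3D=61: acc |= 61<<0 -> acc=61 shift=7
  byte[5]=0xFA cont=1 payload=0x7A=122: acc |= 122<<7 -> acc=15677 shift=14
  byte[6]=0x62 cont=0 payload=0x62=98: acc |= 98<<14 -> acc=1621309 shift=21 [end]
Varint 3: bytes[4:7] = BD FA 62 -> value 1621309 (3 byte(s))
  byte[7]=0xC0 cont=1 payload=0x40=64: acc |= 64<<0 -> acc=64 shift=7
  byte[8]=0x6B cont=0 payload=0x6B=107: acc |= 107<<7 -> acc=13760 shift=14 [end]
Varint 4: bytes[7:9] = C0 6B -> value 13760 (2 byte(s))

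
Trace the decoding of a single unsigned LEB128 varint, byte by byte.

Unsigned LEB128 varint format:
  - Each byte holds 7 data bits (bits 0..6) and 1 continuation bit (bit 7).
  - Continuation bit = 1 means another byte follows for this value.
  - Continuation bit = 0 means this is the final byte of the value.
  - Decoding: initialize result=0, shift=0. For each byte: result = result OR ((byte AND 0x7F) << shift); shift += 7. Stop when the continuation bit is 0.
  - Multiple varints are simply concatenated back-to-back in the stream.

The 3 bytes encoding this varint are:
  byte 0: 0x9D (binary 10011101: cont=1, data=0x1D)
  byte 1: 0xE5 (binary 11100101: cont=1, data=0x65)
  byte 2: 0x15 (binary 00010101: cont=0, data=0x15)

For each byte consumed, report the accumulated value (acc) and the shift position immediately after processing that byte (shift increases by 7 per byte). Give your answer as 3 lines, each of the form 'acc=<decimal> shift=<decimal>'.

byte 0=0x9D: payload=0x1D=29, contrib = 29<<0 = 29; acc -> 29, shift -> 7
byte 1=0xE5: payload=0x65=101, contrib = 101<<7 = 12928; acc -> 12957, shift -> 14
byte 2=0x15: payload=0x15=21, contrib = 21<<14 = 344064; acc -> 357021, shift -> 21

Answer: acc=29 shift=7
acc=12957 shift=14
acc=357021 shift=21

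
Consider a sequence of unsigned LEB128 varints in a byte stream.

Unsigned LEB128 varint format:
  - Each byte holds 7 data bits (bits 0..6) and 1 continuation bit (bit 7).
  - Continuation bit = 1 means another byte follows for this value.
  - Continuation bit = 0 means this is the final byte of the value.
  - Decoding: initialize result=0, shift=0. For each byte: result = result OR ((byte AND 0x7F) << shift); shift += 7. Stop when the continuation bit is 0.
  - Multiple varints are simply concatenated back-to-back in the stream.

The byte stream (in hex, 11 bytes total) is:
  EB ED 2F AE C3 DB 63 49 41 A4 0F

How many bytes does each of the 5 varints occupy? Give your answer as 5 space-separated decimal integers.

  byte[0]=0xEB cont=1 payload=0x6B=107: acc |= 107<<0 -> acc=107 shift=7
  byte[1]=0xED cont=1 payload=0x6D=109: acc |= 109<<7 -> acc=14059 shift=14
  byte[2]=0x2F cont=0 payload=0x2F=47: acc |= 47<<14 -> acc=784107 shift=21 [end]
Varint 1: bytes[0:3] = EB ED 2F -> value 784107 (3 byte(s))
  byte[3]=0xAE cont=1 payload=0x2E=46: acc |= 46<<0 -> acc=46 shift=7
  byte[4]=0xC3 cont=1 payload=0x43=67: acc |= 67<<7 -> acc=8622 shift=14
  byte[5]=0xDB cont=1 payload=0x5B=91: acc |= 91<<14 -> acc=1499566 shift=21
  byte[6]=0x63 cont=0 payload=0x63=99: acc |= 99<<21 -> acc=209117614 shift=28 [end]
Varint 2: bytes[3:7] = AE C3 DB 63 -> value 209117614 (4 byte(s))
  byte[7]=0x49 cont=0 payload=0x49=73: acc |= 73<<0 -> acc=73 shift=7 [end]
Varint 3: bytes[7:8] = 49 -> value 73 (1 byte(s))
  byte[8]=0x41 cont=0 payload=0x41=65: acc |= 65<<0 -> acc=65 shift=7 [end]
Varint 4: bytes[8:9] = 41 -> value 65 (1 byte(s))
  byte[9]=0xA4 cont=1 payload=0x24=36: acc |= 36<<0 -> acc=36 shift=7
  byte[10]=0x0F cont=0 payload=0x0F=15: acc |= 15<<7 -> acc=1956 shift=14 [end]
Varint 5: bytes[9:11] = A4 0F -> value 1956 (2 byte(s))

Answer: 3 4 1 1 2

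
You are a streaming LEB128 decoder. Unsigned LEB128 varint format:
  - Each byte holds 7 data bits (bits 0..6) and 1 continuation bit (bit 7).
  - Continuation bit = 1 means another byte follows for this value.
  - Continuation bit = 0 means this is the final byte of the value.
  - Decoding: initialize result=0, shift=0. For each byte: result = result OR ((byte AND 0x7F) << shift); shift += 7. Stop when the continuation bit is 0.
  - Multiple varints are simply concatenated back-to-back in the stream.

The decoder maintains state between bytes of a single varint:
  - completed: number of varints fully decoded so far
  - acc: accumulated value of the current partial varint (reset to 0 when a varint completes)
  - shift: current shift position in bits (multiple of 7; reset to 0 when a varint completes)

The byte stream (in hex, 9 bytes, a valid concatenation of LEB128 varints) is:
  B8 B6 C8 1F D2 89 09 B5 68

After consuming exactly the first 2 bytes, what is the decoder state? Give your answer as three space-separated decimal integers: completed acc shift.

byte[0]=0xB8 cont=1 payload=0x38: acc |= 56<<0 -> completed=0 acc=56 shift=7
byte[1]=0xB6 cont=1 payload=0x36: acc |= 54<<7 -> completed=0 acc=6968 shift=14

Answer: 0 6968 14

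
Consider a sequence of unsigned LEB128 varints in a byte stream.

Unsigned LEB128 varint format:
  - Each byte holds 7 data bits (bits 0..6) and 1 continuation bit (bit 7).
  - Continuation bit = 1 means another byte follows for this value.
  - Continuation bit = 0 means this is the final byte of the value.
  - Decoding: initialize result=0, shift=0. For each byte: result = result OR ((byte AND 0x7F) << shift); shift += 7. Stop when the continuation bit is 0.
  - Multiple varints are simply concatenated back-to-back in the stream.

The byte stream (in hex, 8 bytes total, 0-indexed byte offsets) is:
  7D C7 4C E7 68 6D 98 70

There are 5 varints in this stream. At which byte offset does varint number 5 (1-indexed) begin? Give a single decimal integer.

Answer: 6

Derivation:
  byte[0]=0x7D cont=0 payload=0x7D=125: acc |= 125<<0 -> acc=125 shift=7 [end]
Varint 1: bytes[0:1] = 7D -> value 125 (1 byte(s))
  byte[1]=0xC7 cont=1 payload=0x47=71: acc |= 71<<0 -> acc=71 shift=7
  byte[2]=0x4C cont=0 payload=0x4C=76: acc |= 76<<7 -> acc=9799 shift=14 [end]
Varint 2: bytes[1:3] = C7 4C -> value 9799 (2 byte(s))
  byte[3]=0xE7 cont=1 payload=0x67=103: acc |= 103<<0 -> acc=103 shift=7
  byte[4]=0x68 cont=0 payload=0x68=104: acc |= 104<<7 -> acc=13415 shift=14 [end]
Varint 3: bytes[3:5] = E7 68 -> value 13415 (2 byte(s))
  byte[5]=0x6D cont=0 payload=0x6D=109: acc |= 109<<0 -> acc=109 shift=7 [end]
Varint 4: bytes[5:6] = 6D -> value 109 (1 byte(s))
  byte[6]=0x98 cont=1 payload=0x18=24: acc |= 24<<0 -> acc=24 shift=7
  byte[7]=0x70 cont=0 payload=0x70=112: acc |= 112<<7 -> acc=14360 shift=14 [end]
Varint 5: bytes[6:8] = 98 70 -> value 14360 (2 byte(s))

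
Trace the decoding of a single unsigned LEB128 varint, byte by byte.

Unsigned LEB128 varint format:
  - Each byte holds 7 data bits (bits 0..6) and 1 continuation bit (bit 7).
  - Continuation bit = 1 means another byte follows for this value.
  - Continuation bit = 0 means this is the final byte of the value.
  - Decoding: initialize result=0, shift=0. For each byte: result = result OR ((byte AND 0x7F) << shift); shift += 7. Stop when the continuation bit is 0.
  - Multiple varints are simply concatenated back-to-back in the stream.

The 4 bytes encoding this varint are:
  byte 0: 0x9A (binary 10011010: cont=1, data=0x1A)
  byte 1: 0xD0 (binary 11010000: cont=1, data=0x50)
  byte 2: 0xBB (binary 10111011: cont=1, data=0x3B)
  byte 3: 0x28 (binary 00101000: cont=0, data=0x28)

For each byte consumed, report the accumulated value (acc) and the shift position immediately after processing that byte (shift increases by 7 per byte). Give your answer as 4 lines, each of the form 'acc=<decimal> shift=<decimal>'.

Answer: acc=26 shift=7
acc=10266 shift=14
acc=976922 shift=21
acc=84863002 shift=28

Derivation:
byte 0=0x9A: payload=0x1A=26, contrib = 26<<0 = 26; acc -> 26, shift -> 7
byte 1=0xD0: payload=0x50=80, contrib = 80<<7 = 10240; acc -> 10266, shift -> 14
byte 2=0xBB: payload=0x3B=59, contrib = 59<<14 = 966656; acc -> 976922, shift -> 21
byte 3=0x28: payload=0x28=40, contrib = 40<<21 = 83886080; acc -> 84863002, shift -> 28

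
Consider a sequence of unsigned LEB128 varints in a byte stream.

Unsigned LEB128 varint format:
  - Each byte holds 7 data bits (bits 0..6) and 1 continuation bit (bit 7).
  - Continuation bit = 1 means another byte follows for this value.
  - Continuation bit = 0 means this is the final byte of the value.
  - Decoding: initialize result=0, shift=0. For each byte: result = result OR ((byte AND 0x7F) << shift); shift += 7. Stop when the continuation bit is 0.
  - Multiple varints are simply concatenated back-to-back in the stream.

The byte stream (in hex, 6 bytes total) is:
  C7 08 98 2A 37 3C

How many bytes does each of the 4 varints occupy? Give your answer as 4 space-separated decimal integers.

  byte[0]=0xC7 cont=1 payload=0x47=71: acc |= 71<<0 -> acc=71 shift=7
  byte[1]=0x08 cont=0 payload=0x08=8: acc |= 8<<7 -> acc=1095 shift=14 [end]
Varint 1: bytes[0:2] = C7 08 -> value 1095 (2 byte(s))
  byte[2]=0x98 cont=1 payload=0x18=24: acc |= 24<<0 -> acc=24 shift=7
  byte[3]=0x2A cont=0 payload=0x2A=42: acc |= 42<<7 -> acc=5400 shift=14 [end]
Varint 2: bytes[2:4] = 98 2A -> value 5400 (2 byte(s))
  byte[4]=0x37 cont=0 payload=0x37=55: acc |= 55<<0 -> acc=55 shift=7 [end]
Varint 3: bytes[4:5] = 37 -> value 55 (1 byte(s))
  byte[5]=0x3C cont=0 payload=0x3C=60: acc |= 60<<0 -> acc=60 shift=7 [end]
Varint 4: bytes[5:6] = 3C -> value 60 (1 byte(s))

Answer: 2 2 1 1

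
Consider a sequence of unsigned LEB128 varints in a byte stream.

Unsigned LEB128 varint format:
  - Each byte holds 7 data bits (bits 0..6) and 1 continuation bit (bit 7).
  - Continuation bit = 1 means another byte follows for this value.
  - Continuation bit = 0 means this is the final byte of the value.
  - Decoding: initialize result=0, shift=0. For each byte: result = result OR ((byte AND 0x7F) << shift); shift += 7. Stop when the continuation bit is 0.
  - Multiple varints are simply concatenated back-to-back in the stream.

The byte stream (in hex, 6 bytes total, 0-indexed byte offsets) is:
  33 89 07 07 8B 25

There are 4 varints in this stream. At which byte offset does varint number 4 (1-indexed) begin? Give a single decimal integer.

  byte[0]=0x33 cont=0 payload=0x33=51: acc |= 51<<0 -> acc=51 shift=7 [end]
Varint 1: bytes[0:1] = 33 -> value 51 (1 byte(s))
  byte[1]=0x89 cont=1 payload=0x09=9: acc |= 9<<0 -> acc=9 shift=7
  byte[2]=0x07 cont=0 payload=0x07=7: acc |= 7<<7 -> acc=905 shift=14 [end]
Varint 2: bytes[1:3] = 89 07 -> value 905 (2 byte(s))
  byte[3]=0x07 cont=0 payload=0x07=7: acc |= 7<<0 -> acc=7 shift=7 [end]
Varint 3: bytes[3:4] = 07 -> value 7 (1 byte(s))
  byte[4]=0x8B cont=1 payload=0x0B=11: acc |= 11<<0 -> acc=11 shift=7
  byte[5]=0x25 cont=0 payload=0x25=37: acc |= 37<<7 -> acc=4747 shift=14 [end]
Varint 4: bytes[4:6] = 8B 25 -> value 4747 (2 byte(s))

Answer: 4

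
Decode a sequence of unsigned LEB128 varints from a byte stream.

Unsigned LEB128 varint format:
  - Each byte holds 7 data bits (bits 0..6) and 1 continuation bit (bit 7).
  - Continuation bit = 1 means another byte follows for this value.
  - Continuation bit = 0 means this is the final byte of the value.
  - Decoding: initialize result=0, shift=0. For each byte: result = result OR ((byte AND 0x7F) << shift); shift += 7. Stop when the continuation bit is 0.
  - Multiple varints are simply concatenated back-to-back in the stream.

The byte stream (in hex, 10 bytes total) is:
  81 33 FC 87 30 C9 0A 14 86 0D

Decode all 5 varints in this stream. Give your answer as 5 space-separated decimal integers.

  byte[0]=0x81 cont=1 payload=0x01=1: acc |= 1<<0 -> acc=1 shift=7
  byte[1]=0x33 cont=0 payload=0x33=51: acc |= 51<<7 -> acc=6529 shift=14 [end]
Varint 1: bytes[0:2] = 81 33 -> value 6529 (2 byte(s))
  byte[2]=0xFC cont=1 payload=0x7C=124: acc |= 124<<0 -> acc=124 shift=7
  byte[3]=0x87 cont=1 payload=0x07=7: acc |= 7<<7 -> acc=1020 shift=14
  byte[4]=0x30 cont=0 payload=0x30=48: acc |= 48<<14 -> acc=787452 shift=21 [end]
Varint 2: bytes[2:5] = FC 87 30 -> value 787452 (3 byte(s))
  byte[5]=0xC9 cont=1 payload=0x49=73: acc |= 73<<0 -> acc=73 shift=7
  byte[6]=0x0A cont=0 payload=0x0A=10: acc |= 10<<7 -> acc=1353 shift=14 [end]
Varint 3: bytes[5:7] = C9 0A -> value 1353 (2 byte(s))
  byte[7]=0x14 cont=0 payload=0x14=20: acc |= 20<<0 -> acc=20 shift=7 [end]
Varint 4: bytes[7:8] = 14 -> value 20 (1 byte(s))
  byte[8]=0x86 cont=1 payload=0x06=6: acc |= 6<<0 -> acc=6 shift=7
  byte[9]=0x0D cont=0 payload=0x0D=13: acc |= 13<<7 -> acc=1670 shift=14 [end]
Varint 5: bytes[8:10] = 86 0D -> value 1670 (2 byte(s))

Answer: 6529 787452 1353 20 1670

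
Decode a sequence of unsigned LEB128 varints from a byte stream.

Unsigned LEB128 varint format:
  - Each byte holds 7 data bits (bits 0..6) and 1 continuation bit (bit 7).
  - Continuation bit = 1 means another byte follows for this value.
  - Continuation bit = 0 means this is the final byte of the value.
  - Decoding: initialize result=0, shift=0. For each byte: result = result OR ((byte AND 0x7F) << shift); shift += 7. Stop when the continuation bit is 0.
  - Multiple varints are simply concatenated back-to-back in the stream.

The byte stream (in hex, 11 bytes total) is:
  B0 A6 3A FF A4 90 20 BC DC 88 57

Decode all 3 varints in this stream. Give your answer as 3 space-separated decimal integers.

  byte[0]=0xB0 cont=1 payload=0x30=48: acc |= 48<<0 -> acc=48 shift=7
  byte[1]=0xA6 cont=1 payload=0x26=38: acc |= 38<<7 -> acc=4912 shift=14
  byte[2]=0x3A cont=0 payload=0x3A=58: acc |= 58<<14 -> acc=955184 shift=21 [end]
Varint 1: bytes[0:3] = B0 A6 3A -> value 955184 (3 byte(s))
  byte[3]=0xFF cont=1 payload=0x7F=127: acc |= 127<<0 -> acc=127 shift=7
  byte[4]=0xA4 cont=1 payload=0x24=36: acc |= 36<<7 -> acc=4735 shift=14
  byte[5]=0x90 cont=1 payload=0x10=16: acc |= 16<<14 -> acc=266879 shift=21
  byte[6]=0x20 cont=0 payload=0x20=32: acc |= 32<<21 -> acc=67375743 shift=28 [end]
Varint 2: bytes[3:7] = FF A4 90 20 -> value 67375743 (4 byte(s))
  byte[7]=0xBC cont=1 payload=0x3C=60: acc |= 60<<0 -> acc=60 shift=7
  byte[8]=0xDC cont=1 payload=0x5C=92: acc |= 92<<7 -> acc=11836 shift=14
  byte[9]=0x88 cont=1 payload=0x08=8: acc |= 8<<14 -> acc=142908 shift=21
  byte[10]=0x57 cont=0 payload=0x57=87: acc |= 87<<21 -> acc=182595132 shift=28 [end]
Varint 3: bytes[7:11] = BC DC 88 57 -> value 182595132 (4 byte(s))

Answer: 955184 67375743 182595132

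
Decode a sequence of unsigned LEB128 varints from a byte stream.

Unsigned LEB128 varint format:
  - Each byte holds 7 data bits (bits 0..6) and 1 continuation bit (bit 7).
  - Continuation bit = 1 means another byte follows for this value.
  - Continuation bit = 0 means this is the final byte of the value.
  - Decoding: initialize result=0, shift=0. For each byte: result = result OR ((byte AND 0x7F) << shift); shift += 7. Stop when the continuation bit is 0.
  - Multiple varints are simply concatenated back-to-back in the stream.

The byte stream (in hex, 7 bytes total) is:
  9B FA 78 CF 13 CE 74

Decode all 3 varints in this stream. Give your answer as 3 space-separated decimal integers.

Answer: 1981723 2511 14926

Derivation:
  byte[0]=0x9B cont=1 payload=0x1B=27: acc |= 27<<0 -> acc=27 shift=7
  byte[1]=0xFA cont=1 payload=0x7A=122: acc |= 122<<7 -> acc=15643 shift=14
  byte[2]=0x78 cont=0 payload=0x78=120: acc |= 120<<14 -> acc=1981723 shift=21 [end]
Varint 1: bytes[0:3] = 9B FA 78 -> value 1981723 (3 byte(s))
  byte[3]=0xCF cont=1 payload=0x4F=79: acc |= 79<<0 -> acc=79 shift=7
  byte[4]=0x13 cont=0 payload=0x13=19: acc |= 19<<7 -> acc=2511 shift=14 [end]
Varint 2: bytes[3:5] = CF 13 -> value 2511 (2 byte(s))
  byte[5]=0xCE cont=1 payload=0x4E=78: acc |= 78<<0 -> acc=78 shift=7
  byte[6]=0x74 cont=0 payload=0x74=116: acc |= 116<<7 -> acc=14926 shift=14 [end]
Varint 3: bytes[5:7] = CE 74 -> value 14926 (2 byte(s))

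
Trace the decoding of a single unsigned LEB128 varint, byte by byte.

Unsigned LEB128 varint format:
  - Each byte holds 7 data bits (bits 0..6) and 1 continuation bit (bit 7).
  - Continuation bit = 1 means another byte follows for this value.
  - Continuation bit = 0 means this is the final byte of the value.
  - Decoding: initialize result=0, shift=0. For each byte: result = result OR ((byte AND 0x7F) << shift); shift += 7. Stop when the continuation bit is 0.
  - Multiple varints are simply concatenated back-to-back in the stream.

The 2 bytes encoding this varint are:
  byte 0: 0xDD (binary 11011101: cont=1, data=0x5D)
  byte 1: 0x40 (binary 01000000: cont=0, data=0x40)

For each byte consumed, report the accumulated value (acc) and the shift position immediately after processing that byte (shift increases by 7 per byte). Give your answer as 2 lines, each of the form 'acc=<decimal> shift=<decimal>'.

byte 0=0xDD: payload=0x5D=93, contrib = 93<<0 = 93; acc -> 93, shift -> 7
byte 1=0x40: payload=0x40=64, contrib = 64<<7 = 8192; acc -> 8285, shift -> 14

Answer: acc=93 shift=7
acc=8285 shift=14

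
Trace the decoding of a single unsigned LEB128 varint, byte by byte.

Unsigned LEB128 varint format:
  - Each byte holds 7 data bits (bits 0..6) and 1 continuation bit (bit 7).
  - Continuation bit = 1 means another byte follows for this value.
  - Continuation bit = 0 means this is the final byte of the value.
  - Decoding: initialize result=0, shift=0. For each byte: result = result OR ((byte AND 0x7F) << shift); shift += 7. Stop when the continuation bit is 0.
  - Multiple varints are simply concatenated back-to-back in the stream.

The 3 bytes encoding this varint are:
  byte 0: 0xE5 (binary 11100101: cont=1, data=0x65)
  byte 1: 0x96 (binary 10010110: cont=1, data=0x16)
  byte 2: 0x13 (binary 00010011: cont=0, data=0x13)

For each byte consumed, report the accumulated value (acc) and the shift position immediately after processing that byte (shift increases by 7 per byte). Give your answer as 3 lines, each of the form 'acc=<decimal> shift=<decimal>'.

Answer: acc=101 shift=7
acc=2917 shift=14
acc=314213 shift=21

Derivation:
byte 0=0xE5: payload=0x65=101, contrib = 101<<0 = 101; acc -> 101, shift -> 7
byte 1=0x96: payload=0x16=22, contrib = 22<<7 = 2816; acc -> 2917, shift -> 14
byte 2=0x13: payload=0x13=19, contrib = 19<<14 = 311296; acc -> 314213, shift -> 21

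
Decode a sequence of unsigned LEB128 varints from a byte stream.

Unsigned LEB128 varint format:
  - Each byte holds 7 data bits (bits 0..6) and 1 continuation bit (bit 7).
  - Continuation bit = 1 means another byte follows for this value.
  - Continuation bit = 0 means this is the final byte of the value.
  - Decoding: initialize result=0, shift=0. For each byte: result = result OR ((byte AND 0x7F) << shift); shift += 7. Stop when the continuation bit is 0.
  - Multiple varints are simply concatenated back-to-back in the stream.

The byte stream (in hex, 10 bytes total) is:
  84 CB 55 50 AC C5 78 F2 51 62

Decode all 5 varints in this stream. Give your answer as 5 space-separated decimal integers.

  byte[0]=0x84 cont=1 payload=0x04=4: acc |= 4<<0 -> acc=4 shift=7
  byte[1]=0xCB cont=1 payload=0x4B=75: acc |= 75<<7 -> acc=9604 shift=14
  byte[2]=0x55 cont=0 payload=0x55=85: acc |= 85<<14 -> acc=1402244 shift=21 [end]
Varint 1: bytes[0:3] = 84 CB 55 -> value 1402244 (3 byte(s))
  byte[3]=0x50 cont=0 payload=0x50=80: acc |= 80<<0 -> acc=80 shift=7 [end]
Varint 2: bytes[3:4] = 50 -> value 80 (1 byte(s))
  byte[4]=0xAC cont=1 payload=0x2C=44: acc |= 44<<0 -> acc=44 shift=7
  byte[5]=0xC5 cont=1 payload=0x45=69: acc |= 69<<7 -> acc=8876 shift=14
  byte[6]=0x78 cont=0 payload=0x78=120: acc |= 120<<14 -> acc=1974956 shift=21 [end]
Varint 3: bytes[4:7] = AC C5 78 -> value 1974956 (3 byte(s))
  byte[7]=0xF2 cont=1 payload=0x72=114: acc |= 114<<0 -> acc=114 shift=7
  byte[8]=0x51 cont=0 payload=0x51=81: acc |= 81<<7 -> acc=10482 shift=14 [end]
Varint 4: bytes[7:9] = F2 51 -> value 10482 (2 byte(s))
  byte[9]=0x62 cont=0 payload=0x62=98: acc |= 98<<0 -> acc=98 shift=7 [end]
Varint 5: bytes[9:10] = 62 -> value 98 (1 byte(s))

Answer: 1402244 80 1974956 10482 98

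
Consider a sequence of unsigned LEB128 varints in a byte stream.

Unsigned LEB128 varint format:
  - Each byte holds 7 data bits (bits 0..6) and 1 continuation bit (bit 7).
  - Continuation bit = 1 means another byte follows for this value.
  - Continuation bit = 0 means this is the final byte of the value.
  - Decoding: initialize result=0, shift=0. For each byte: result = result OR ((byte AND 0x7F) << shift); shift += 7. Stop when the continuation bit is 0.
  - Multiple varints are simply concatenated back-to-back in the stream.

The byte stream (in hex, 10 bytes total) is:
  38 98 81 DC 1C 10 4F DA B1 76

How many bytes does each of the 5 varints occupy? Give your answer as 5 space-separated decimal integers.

Answer: 1 4 1 1 3

Derivation:
  byte[0]=0x38 cont=0 payload=0x38=56: acc |= 56<<0 -> acc=56 shift=7 [end]
Varint 1: bytes[0:1] = 38 -> value 56 (1 byte(s))
  byte[1]=0x98 cont=1 payload=0x18=24: acc |= 24<<0 -> acc=24 shift=7
  byte[2]=0x81 cont=1 payload=0x01=1: acc |= 1<<7 -> acc=152 shift=14
  byte[3]=0xDC cont=1 payload=0x5C=92: acc |= 92<<14 -> acc=1507480 shift=21
  byte[4]=0x1C cont=0 payload=0x1C=28: acc |= 28<<21 -> acc=60227736 shift=28 [end]
Varint 2: bytes[1:5] = 98 81 DC 1C -> value 60227736 (4 byte(s))
  byte[5]=0x10 cont=0 payload=0x10=16: acc |= 16<<0 -> acc=16 shift=7 [end]
Varint 3: bytes[5:6] = 10 -> value 16 (1 byte(s))
  byte[6]=0x4F cont=0 payload=0x4F=79: acc |= 79<<0 -> acc=79 shift=7 [end]
Varint 4: bytes[6:7] = 4F -> value 79 (1 byte(s))
  byte[7]=0xDA cont=1 payload=0x5A=90: acc |= 90<<0 -> acc=90 shift=7
  byte[8]=0xB1 cont=1 payload=0x31=49: acc |= 49<<7 -> acc=6362 shift=14
  byte[9]=0x76 cont=0 payload=0x76=118: acc |= 118<<14 -> acc=1939674 shift=21 [end]
Varint 5: bytes[7:10] = DA B1 76 -> value 1939674 (3 byte(s))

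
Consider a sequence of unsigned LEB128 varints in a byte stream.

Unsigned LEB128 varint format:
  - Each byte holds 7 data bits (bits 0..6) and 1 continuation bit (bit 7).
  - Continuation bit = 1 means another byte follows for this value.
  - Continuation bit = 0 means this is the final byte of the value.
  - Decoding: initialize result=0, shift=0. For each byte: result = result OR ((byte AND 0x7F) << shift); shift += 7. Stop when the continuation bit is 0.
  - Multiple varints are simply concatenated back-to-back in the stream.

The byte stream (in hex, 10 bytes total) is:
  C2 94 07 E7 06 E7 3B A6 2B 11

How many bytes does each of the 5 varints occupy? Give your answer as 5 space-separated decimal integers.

  byte[0]=0xC2 cont=1 payload=0x42=66: acc |= 66<<0 -> acc=66 shift=7
  byte[1]=0x94 cont=1 payload=0x14=20: acc |= 20<<7 -> acc=2626 shift=14
  byte[2]=0x07 cont=0 payload=0x07=7: acc |= 7<<14 -> acc=117314 shift=21 [end]
Varint 1: bytes[0:3] = C2 94 07 -> value 117314 (3 byte(s))
  byte[3]=0xE7 cont=1 payload=0x67=103: acc |= 103<<0 -> acc=103 shift=7
  byte[4]=0x06 cont=0 payload=0x06=6: acc |= 6<<7 -> acc=871 shift=14 [end]
Varint 2: bytes[3:5] = E7 06 -> value 871 (2 byte(s))
  byte[5]=0xE7 cont=1 payload=0x67=103: acc |= 103<<0 -> acc=103 shift=7
  byte[6]=0x3B cont=0 payload=0x3B=59: acc |= 59<<7 -> acc=7655 shift=14 [end]
Varint 3: bytes[5:7] = E7 3B -> value 7655 (2 byte(s))
  byte[7]=0xA6 cont=1 payload=0x26=38: acc |= 38<<0 -> acc=38 shift=7
  byte[8]=0x2B cont=0 payload=0x2B=43: acc |= 43<<7 -> acc=5542 shift=14 [end]
Varint 4: bytes[7:9] = A6 2B -> value 5542 (2 byte(s))
  byte[9]=0x11 cont=0 payload=0x11=17: acc |= 17<<0 -> acc=17 shift=7 [end]
Varint 5: bytes[9:10] = 11 -> value 17 (1 byte(s))

Answer: 3 2 2 2 1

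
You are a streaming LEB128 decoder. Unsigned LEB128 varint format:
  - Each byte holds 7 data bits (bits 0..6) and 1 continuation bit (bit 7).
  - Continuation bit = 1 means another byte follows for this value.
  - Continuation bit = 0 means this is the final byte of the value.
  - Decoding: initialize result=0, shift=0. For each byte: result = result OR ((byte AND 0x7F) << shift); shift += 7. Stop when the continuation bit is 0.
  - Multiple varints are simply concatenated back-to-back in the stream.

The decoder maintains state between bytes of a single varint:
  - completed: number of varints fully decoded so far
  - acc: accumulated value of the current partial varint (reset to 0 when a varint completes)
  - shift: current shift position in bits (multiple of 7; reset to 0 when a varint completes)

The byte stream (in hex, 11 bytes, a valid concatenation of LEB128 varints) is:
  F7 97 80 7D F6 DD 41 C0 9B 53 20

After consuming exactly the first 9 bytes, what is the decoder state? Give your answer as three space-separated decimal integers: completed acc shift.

Answer: 2 3520 14

Derivation:
byte[0]=0xF7 cont=1 payload=0x77: acc |= 119<<0 -> completed=0 acc=119 shift=7
byte[1]=0x97 cont=1 payload=0x17: acc |= 23<<7 -> completed=0 acc=3063 shift=14
byte[2]=0x80 cont=1 payload=0x00: acc |= 0<<14 -> completed=0 acc=3063 shift=21
byte[3]=0x7D cont=0 payload=0x7D: varint #1 complete (value=262147063); reset -> completed=1 acc=0 shift=0
byte[4]=0xF6 cont=1 payload=0x76: acc |= 118<<0 -> completed=1 acc=118 shift=7
byte[5]=0xDD cont=1 payload=0x5D: acc |= 93<<7 -> completed=1 acc=12022 shift=14
byte[6]=0x41 cont=0 payload=0x41: varint #2 complete (value=1076982); reset -> completed=2 acc=0 shift=0
byte[7]=0xC0 cont=1 payload=0x40: acc |= 64<<0 -> completed=2 acc=64 shift=7
byte[8]=0x9B cont=1 payload=0x1B: acc |= 27<<7 -> completed=2 acc=3520 shift=14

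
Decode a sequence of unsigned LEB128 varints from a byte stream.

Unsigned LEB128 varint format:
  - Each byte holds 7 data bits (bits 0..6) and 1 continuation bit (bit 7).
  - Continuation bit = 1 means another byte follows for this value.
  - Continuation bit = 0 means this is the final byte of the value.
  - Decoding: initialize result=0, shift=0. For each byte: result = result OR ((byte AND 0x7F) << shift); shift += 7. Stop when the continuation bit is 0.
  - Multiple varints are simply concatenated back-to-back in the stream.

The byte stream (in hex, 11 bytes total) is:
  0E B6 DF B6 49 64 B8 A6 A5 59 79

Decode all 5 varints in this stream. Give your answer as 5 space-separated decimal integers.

Answer: 14 153989046 100 187257656 121

Derivation:
  byte[0]=0x0E cont=0 payload=0x0E=14: acc |= 14<<0 -> acc=14 shift=7 [end]
Varint 1: bytes[0:1] = 0E -> value 14 (1 byte(s))
  byte[1]=0xB6 cont=1 payload=0x36=54: acc |= 54<<0 -> acc=54 shift=7
  byte[2]=0xDF cont=1 payload=0x5F=95: acc |= 95<<7 -> acc=12214 shift=14
  byte[3]=0xB6 cont=1 payload=0x36=54: acc |= 54<<14 -> acc=896950 shift=21
  byte[4]=0x49 cont=0 payload=0x49=73: acc |= 73<<21 -> acc=153989046 shift=28 [end]
Varint 2: bytes[1:5] = B6 DF B6 49 -> value 153989046 (4 byte(s))
  byte[5]=0x64 cont=0 payload=0x64=100: acc |= 100<<0 -> acc=100 shift=7 [end]
Varint 3: bytes[5:6] = 64 -> value 100 (1 byte(s))
  byte[6]=0xB8 cont=1 payload=0x38=56: acc |= 56<<0 -> acc=56 shift=7
  byte[7]=0xA6 cont=1 payload=0x26=38: acc |= 38<<7 -> acc=4920 shift=14
  byte[8]=0xA5 cont=1 payload=0x25=37: acc |= 37<<14 -> acc=611128 shift=21
  byte[9]=0x59 cont=0 payload=0x59=89: acc |= 89<<21 -> acc=187257656 shift=28 [end]
Varint 4: bytes[6:10] = B8 A6 A5 59 -> value 187257656 (4 byte(s))
  byte[10]=0x79 cont=0 payload=0x79=121: acc |= 121<<0 -> acc=121 shift=7 [end]
Varint 5: bytes[10:11] = 79 -> value 121 (1 byte(s))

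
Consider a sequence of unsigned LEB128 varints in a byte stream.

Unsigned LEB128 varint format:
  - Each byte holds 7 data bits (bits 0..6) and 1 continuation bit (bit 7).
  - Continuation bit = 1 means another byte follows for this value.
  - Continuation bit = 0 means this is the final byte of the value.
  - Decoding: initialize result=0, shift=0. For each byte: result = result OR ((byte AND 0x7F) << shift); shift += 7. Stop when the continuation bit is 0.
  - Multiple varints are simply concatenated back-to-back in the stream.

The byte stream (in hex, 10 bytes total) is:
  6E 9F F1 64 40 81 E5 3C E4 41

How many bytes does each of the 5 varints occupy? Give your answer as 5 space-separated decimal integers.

Answer: 1 3 1 3 2

Derivation:
  byte[0]=0x6E cont=0 payload=0x6E=110: acc |= 110<<0 -> acc=110 shift=7 [end]
Varint 1: bytes[0:1] = 6E -> value 110 (1 byte(s))
  byte[1]=0x9F cont=1 payload=0x1F=31: acc |= 31<<0 -> acc=31 shift=7
  byte[2]=0xF1 cont=1 payload=0x71=113: acc |= 113<<7 -> acc=14495 shift=14
  byte[3]=0x64 cont=0 payload=0x64=100: acc |= 100<<14 -> acc=1652895 shift=21 [end]
Varint 2: bytes[1:4] = 9F F1 64 -> value 1652895 (3 byte(s))
  byte[4]=0x40 cont=0 payload=0x40=64: acc |= 64<<0 -> acc=64 shift=7 [end]
Varint 3: bytes[4:5] = 40 -> value 64 (1 byte(s))
  byte[5]=0x81 cont=1 payload=0x01=1: acc |= 1<<0 -> acc=1 shift=7
  byte[6]=0xE5 cont=1 payload=0x65=101: acc |= 101<<7 -> acc=12929 shift=14
  byte[7]=0x3C cont=0 payload=0x3C=60: acc |= 60<<14 -> acc=995969 shift=21 [end]
Varint 4: bytes[5:8] = 81 E5 3C -> value 995969 (3 byte(s))
  byte[8]=0xE4 cont=1 payload=0x64=100: acc |= 100<<0 -> acc=100 shift=7
  byte[9]=0x41 cont=0 payload=0x41=65: acc |= 65<<7 -> acc=8420 shift=14 [end]
Varint 5: bytes[8:10] = E4 41 -> value 8420 (2 byte(s))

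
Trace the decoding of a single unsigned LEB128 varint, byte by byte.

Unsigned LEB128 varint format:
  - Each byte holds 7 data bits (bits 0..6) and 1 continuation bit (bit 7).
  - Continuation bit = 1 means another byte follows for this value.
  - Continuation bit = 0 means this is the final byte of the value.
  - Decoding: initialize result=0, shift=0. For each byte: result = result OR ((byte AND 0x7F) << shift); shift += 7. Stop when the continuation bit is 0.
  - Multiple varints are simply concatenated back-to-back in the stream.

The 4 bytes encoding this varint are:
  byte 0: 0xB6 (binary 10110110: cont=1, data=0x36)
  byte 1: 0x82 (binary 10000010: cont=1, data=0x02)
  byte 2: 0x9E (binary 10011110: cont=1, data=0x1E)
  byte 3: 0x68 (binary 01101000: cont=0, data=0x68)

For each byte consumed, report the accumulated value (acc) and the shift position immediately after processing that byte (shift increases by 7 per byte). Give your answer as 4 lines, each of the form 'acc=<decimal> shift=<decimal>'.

byte 0=0xB6: payload=0x36=54, contrib = 54<<0 = 54; acc -> 54, shift -> 7
byte 1=0x82: payload=0x02=2, contrib = 2<<7 = 256; acc -> 310, shift -> 14
byte 2=0x9E: payload=0x1E=30, contrib = 30<<14 = 491520; acc -> 491830, shift -> 21
byte 3=0x68: payload=0x68=104, contrib = 104<<21 = 218103808; acc -> 218595638, shift -> 28

Answer: acc=54 shift=7
acc=310 shift=14
acc=491830 shift=21
acc=218595638 shift=28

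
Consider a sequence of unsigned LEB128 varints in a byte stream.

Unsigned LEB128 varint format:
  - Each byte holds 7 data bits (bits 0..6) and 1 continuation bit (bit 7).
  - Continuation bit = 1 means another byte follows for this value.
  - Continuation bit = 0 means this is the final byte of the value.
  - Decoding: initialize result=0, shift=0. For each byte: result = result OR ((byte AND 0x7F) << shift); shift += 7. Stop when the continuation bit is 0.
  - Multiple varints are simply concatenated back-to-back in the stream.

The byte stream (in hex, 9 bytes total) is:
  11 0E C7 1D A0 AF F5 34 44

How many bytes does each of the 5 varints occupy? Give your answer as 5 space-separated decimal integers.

  byte[0]=0x11 cont=0 payload=0x11=17: acc |= 17<<0 -> acc=17 shift=7 [end]
Varint 1: bytes[0:1] = 11 -> value 17 (1 byte(s))
  byte[1]=0x0E cont=0 payload=0x0E=14: acc |= 14<<0 -> acc=14 shift=7 [end]
Varint 2: bytes[1:2] = 0E -> value 14 (1 byte(s))
  byte[2]=0xC7 cont=1 payload=0x47=71: acc |= 71<<0 -> acc=71 shift=7
  byte[3]=0x1D cont=0 payload=0x1D=29: acc |= 29<<7 -> acc=3783 shift=14 [end]
Varint 3: bytes[2:4] = C7 1D -> value 3783 (2 byte(s))
  byte[4]=0xA0 cont=1 payload=0x20=32: acc |= 32<<0 -> acc=32 shift=7
  byte[5]=0xAF cont=1 payload=0x2F=47: acc |= 47<<7 -> acc=6048 shift=14
  byte[6]=0xF5 cont=1 payload=0x75=117: acc |= 117<<14 -> acc=1922976 shift=21
  byte[7]=0x34 cont=0 payload=0x34=52: acc |= 52<<21 -> acc=110974880 shift=28 [end]
Varint 4: bytes[4:8] = A0 AF F5 34 -> value 110974880 (4 byte(s))
  byte[8]=0x44 cont=0 payload=0x44=68: acc |= 68<<0 -> acc=68 shift=7 [end]
Varint 5: bytes[8:9] = 44 -> value 68 (1 byte(s))

Answer: 1 1 2 4 1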